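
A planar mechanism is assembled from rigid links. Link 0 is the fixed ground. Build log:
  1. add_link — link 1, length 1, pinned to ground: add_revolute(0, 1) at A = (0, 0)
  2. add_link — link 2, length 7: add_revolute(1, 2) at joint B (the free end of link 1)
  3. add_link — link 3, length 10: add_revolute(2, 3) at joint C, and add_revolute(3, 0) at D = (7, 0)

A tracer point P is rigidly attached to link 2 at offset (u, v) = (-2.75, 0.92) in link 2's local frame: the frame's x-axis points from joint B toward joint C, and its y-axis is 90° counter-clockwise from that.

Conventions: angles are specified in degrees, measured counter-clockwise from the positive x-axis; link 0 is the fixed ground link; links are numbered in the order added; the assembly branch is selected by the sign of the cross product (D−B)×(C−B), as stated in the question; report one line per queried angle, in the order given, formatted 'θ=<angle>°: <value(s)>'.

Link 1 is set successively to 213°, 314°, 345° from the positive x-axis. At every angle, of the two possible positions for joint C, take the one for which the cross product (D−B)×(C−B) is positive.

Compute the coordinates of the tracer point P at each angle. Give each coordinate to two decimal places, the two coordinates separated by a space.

A=(0,0), D=(7.00,0)
θ=213°: B = A + 1.00·(cos213°, sin213°) = (-0.8387, -0.5446)
θ=213°: |BD| = 7.8576
θ=213°: circle(B,7.00) ∩ circle(D,10.00): a=0.6835, h=6.9666
θ=213°:   candidates: C₊=(-0.6397,6.4525) cross=54.740; C₋=(0.3261,-7.4471) cross=-54.740
θ=213°:   branch + wants cross > 0 → take C=(-0.6397,6.4525) (cross=54.740)
θ=213°: ex = (C−B)/|BC| = (0.0284,0.9996); ey = (-0.9996,0.0284)
θ=213°: P = B + -2.75·ex + 0.92·ey = (-1.8365,-3.2674)
θ=314°: B = A + 1.00·(cos314°, sin314°) = (0.6947, -0.7193)
θ=314°: |BD| = 6.3462
θ=314°: circle(B,7.00) ∩ circle(D,10.00): a=-0.8450, h=6.9488
θ=314°:   candidates: C₊=(-0.9325,6.0889) cross=44.099; C₋=(0.6427,-7.7191) cross=-44.099
θ=314°:   branch + wants cross > 0 → take C=(-0.9325,6.0889) (cross=44.099)
θ=314°: ex = (C−B)/|BC| = (-0.2325,0.9726); ey = (-0.9726,-0.2325)
θ=314°: P = B + -2.75·ex + 0.92·ey = (0.4391,-3.6079)
θ=345°: B = A + 1.00·(cos345°, sin345°) = (0.9659, -0.2588)
θ=345°: |BD| = 6.0396
θ=345°: circle(B,7.00) ∩ circle(D,10.00): a=-1.2023, h=6.8960
θ=345°:   candidates: C₊=(-0.5308,6.5793) cross=41.649; C₋=(0.0602,-7.2000) cross=-41.649
θ=345°:   branch + wants cross > 0 → take C=(-0.5308,6.5793) (cross=41.649)
θ=345°: ex = (C−B)/|BC| = (-0.2138,0.9769); ey = (-0.9769,-0.2138)
θ=345°: P = B + -2.75·ex + 0.92·ey = (0.6552,-3.1419)

θ=213°: -1.84 -3.27
θ=314°: 0.44 -3.61
θ=345°: 0.66 -3.14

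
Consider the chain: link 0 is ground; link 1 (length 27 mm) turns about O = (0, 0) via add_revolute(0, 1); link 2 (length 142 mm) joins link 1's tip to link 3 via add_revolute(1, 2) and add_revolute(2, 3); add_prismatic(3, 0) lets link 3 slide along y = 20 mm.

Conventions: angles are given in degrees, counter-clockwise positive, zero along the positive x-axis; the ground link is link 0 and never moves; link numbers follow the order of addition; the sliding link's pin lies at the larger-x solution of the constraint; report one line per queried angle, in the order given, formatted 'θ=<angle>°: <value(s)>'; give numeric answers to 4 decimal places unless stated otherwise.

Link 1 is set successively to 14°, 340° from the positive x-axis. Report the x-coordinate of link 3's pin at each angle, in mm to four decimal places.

geometry: r = 27 mm, L = 142 mm, e = 20 mm
θ=14°: crank pin P = (r cos θ, r sin θ) = (26.197985, 6.531891)
θ=14°: h = r sin θ − e = 6.531891 − 20 = -13.468109
θ=14°: x = r cos θ + √(L² − h²) = 26.197985 + 141.359860 = 167.557845
θ=340°: crank pin P = (r cos θ, r sin θ) = (25.371701, -9.234544)
θ=340°: h = r sin θ − e = -9.234544 − 20 = -29.234544
θ=340°: x = r cos θ + √(L² − h²) = 25.371701 + 138.958056 = 164.329757

θ=14°: 167.5578
θ=340°: 164.3298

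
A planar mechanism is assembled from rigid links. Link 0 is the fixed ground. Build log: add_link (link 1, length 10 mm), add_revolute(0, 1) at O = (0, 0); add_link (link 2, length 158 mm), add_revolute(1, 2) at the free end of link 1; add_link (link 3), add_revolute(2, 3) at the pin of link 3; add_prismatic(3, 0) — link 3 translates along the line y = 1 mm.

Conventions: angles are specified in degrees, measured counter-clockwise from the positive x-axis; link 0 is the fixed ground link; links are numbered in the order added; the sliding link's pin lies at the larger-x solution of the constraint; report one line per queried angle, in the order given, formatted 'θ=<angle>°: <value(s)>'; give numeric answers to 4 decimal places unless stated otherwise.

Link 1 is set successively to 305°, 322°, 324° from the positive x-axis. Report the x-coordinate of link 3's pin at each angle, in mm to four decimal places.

geometry: r = 10 mm, L = 158 mm, e = 1 mm
θ=305°: crank pin P = (r cos θ, r sin θ) = (5.735764, -8.191520)
θ=305°: h = r sin θ − e = -8.191520 − 1 = -9.191520
θ=305°: x = r cos θ + √(L² − h²) = 5.735764 + 157.732419 = 163.468183
θ=322°: crank pin P = (r cos θ, r sin θ) = (7.880108, -6.156615)
θ=322°: h = r sin θ − e = -6.156615 − 1 = -7.156615
θ=322°: x = r cos θ + √(L² − h²) = 7.880108 + 157.837837 = 165.717945
θ=324°: crank pin P = (r cos θ, r sin θ) = (8.090170, -5.877853)
θ=324°: h = r sin θ − e = -5.877853 − 1 = -6.877853
θ=324°: x = r cos θ + √(L² − h²) = 8.090170 + 157.850230 = 165.940400

θ=305°: 163.4682
θ=322°: 165.7179
θ=324°: 165.9404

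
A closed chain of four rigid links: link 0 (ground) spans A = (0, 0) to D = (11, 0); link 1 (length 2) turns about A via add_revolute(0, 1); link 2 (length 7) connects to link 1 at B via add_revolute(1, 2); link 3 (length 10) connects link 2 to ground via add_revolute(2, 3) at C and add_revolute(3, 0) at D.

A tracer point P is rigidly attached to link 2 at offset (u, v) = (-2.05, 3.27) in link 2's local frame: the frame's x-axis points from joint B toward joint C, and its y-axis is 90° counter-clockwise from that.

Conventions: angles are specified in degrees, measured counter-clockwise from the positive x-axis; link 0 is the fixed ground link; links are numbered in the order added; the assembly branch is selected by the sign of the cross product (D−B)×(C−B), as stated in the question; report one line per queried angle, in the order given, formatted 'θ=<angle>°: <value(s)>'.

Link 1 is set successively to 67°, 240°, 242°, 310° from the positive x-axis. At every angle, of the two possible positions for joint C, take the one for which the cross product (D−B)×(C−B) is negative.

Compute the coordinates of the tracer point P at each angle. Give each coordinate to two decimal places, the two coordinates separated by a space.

A=(0,0), D=(11.00,0)
θ=67°: B = A + 2.00·(cos67°, sin67°) = (0.7815, 1.8410)
θ=67°: |BD| = 10.3831
θ=67°: circle(B,7.00) ∩ circle(D,10.00): a=2.7356, h=6.4433
θ=67°:   candidates: C₊=(4.6162,7.6972) cross=66.901; C₋=(2.3313,-4.9853) cross=-66.901
θ=67°:   branch - wants cross < 0 → take C=(2.3313,-4.9853) (cross=-66.901)
θ=67°: ex = (C−B)/|BC| = (0.2214,-0.9752); ey = (0.9752,0.2214)
θ=67°: P = B + -2.05·ex + 3.27·ey = (3.5164,4.5641)
θ=240°: B = A + 2.00·(cos240°, sin240°) = (-1.0000, -1.7321)
θ=240°: |BD| = 12.1244
θ=240°: circle(B,7.00) ∩ circle(D,10.00): a=3.9590, h=5.7729
θ=240°:   candidates: C₊=(2.0937,4.5472) cross=69.993; C₋=(3.7431,-6.8802) cross=-69.993
θ=240°:   branch - wants cross < 0 → take C=(3.7431,-6.8802) (cross=-69.993)
θ=240°: ex = (C−B)/|BC| = (0.6776,-0.7354); ey = (0.7354,0.6776)
θ=240°: P = B + -2.05·ex + 3.27·ey = (0.0159,1.9913)
θ=242°: B = A + 2.00·(cos242°, sin242°) = (-0.9389, -1.7659)
θ=242°: |BD| = 12.0688
θ=242°: circle(B,7.00) ∩ circle(D,10.00): a=3.9215, h=5.7984
θ=242°:   candidates: C₊=(2.0920,4.5439) cross=69.980; C₋=(3.7888,-6.9281) cross=-69.980
θ=242°:   branch - wants cross < 0 → take C=(3.7888,-6.9281) (cross=-69.980)
θ=242°: ex = (C−B)/|BC| = (0.6754,-0.7375); ey = (0.7375,0.6754)
θ=242°: P = B + -2.05·ex + 3.27·ey = (0.0880,1.9544)
θ=310°: B = A + 2.00·(cos310°, sin310°) = (1.2856, -1.5321)
θ=310°: |BD| = 9.8345
θ=310°: circle(B,7.00) ∩ circle(D,10.00): a=2.3243, h=6.6028
θ=310°:   candidates: C₊=(2.5529,5.3522) cross=64.936; C₋=(4.6102,-7.6922) cross=-64.936
θ=310°:   branch - wants cross < 0 → take C=(4.6102,-7.6922) (cross=-64.936)
θ=310°: ex = (C−B)/|BC| = (0.4749,-0.8800); ey = (0.8800,0.4749)
θ=310°: P = B + -2.05·ex + 3.27·ey = (3.1896,1.8250)

θ=67°: 3.52 4.56
θ=240°: 0.02 1.99
θ=242°: 0.09 1.95
θ=310°: 3.19 1.83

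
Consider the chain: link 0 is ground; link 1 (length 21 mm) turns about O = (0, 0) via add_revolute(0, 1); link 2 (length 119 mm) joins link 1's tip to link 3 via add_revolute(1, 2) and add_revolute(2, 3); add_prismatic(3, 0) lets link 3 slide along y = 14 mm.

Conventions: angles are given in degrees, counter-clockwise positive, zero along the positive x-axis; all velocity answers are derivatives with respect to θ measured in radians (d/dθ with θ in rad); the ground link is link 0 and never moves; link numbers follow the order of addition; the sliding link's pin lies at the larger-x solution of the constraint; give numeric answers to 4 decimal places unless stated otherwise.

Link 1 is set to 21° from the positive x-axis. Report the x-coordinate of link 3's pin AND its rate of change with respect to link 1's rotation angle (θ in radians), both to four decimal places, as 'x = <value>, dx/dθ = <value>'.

geometry: r = 21 mm, L = 119 mm, e = 14 mm
crank pin P = (r cos θ, r sin θ) = (19.605189, 7.525727)
h = r sin θ − e = 7.525727 − 14 = -6.474273
x = r cos θ + √(L² − h²) = 19.605189 + 118.823751 = 138.428940
dx/dθ = −r sin θ − h·r cos θ/√(L² − h²) (θ in radians; h = -6.474273) = -6.457512

x = 138.4289, dx/dθ = -6.4575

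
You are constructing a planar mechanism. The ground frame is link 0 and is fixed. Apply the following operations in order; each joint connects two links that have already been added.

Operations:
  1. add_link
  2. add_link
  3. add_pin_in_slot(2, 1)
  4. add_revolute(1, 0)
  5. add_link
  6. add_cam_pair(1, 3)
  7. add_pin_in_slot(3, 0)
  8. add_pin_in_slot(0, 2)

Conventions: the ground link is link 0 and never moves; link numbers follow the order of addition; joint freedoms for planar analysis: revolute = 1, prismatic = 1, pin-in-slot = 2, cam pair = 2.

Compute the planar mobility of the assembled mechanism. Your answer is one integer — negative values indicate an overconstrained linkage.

link 0 = ground. State L|J1|J2 = 1|0|0
+link1  2|0|0
+link2  3|0|0
PS(2,1) f=2→J2  3|0|1
R(1,0) f=1→J1  3|1|1
+link3  4|1|1
C(1,3) f=2→J2  4|1|2
PS(3,0) f=2→J2  4|1|3
PS(0,2) f=2→J2  4|1|4
M = 3(4−1)−2·1−4 = 9−2−4 = 3

M = 3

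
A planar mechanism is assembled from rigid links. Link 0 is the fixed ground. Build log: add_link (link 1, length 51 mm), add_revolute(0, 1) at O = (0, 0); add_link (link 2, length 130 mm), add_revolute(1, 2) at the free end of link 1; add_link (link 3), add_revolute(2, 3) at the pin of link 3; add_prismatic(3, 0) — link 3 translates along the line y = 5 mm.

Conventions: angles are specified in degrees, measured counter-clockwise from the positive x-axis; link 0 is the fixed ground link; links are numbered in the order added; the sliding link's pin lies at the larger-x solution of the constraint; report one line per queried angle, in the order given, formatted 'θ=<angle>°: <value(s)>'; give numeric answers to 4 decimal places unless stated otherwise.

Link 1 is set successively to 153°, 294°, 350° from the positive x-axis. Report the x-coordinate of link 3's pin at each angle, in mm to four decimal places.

geometry: r = 51 mm, L = 130 mm, e = 5 mm
θ=153°: crank pin P = (r cos θ, r sin θ) = (-45.441333, 23.153515)
θ=153°: h = r sin θ − e = 23.153515 − 5 = 18.153515
θ=153°: x = r cos θ + √(L² − h²) = -45.441333 + 128.726259 = 83.284927
θ=294°: crank pin P = (r cos θ, r sin θ) = (20.743569, -46.590818)
θ=294°: h = r sin θ − e = -46.590818 − 5 = -51.590818
θ=294°: x = r cos θ + √(L² − h²) = 20.743569 + 119.324714 = 140.068283
θ=350°: crank pin P = (r cos θ, r sin θ) = (50.225195, -8.856057)
θ=350°: h = r sin θ − e = -8.856057 − 5 = -13.856057
θ=350°: x = r cos θ + √(L² − h²) = 50.225195 + 129.259467 = 179.484662

θ=153°: 83.2849
θ=294°: 140.0683
θ=350°: 179.4847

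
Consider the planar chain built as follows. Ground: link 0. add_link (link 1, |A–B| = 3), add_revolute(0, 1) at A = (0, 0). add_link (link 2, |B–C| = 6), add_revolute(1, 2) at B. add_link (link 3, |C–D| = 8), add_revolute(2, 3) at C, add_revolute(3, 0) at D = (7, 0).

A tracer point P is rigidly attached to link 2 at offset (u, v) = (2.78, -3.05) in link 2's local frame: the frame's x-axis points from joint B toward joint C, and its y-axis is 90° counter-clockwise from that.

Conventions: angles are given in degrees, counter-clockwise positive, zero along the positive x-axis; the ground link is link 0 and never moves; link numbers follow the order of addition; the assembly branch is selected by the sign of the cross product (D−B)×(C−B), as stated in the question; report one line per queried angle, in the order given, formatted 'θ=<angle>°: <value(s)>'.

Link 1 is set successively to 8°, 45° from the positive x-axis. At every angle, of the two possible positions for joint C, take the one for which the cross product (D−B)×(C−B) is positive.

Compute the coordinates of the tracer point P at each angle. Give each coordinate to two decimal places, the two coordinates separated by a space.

A=(0,0), D=(7.00,0)
θ=8°: B = A + 3.00·(cos8°, sin8°) = (2.9708, 0.4175)
θ=8°: |BD| = 4.0508
θ=8°: circle(B,6.00) ∩ circle(D,8.00): a=-1.4307, h=5.8269
θ=8°:   candidates: C₊=(2.1483,6.3609) cross=23.604; C₋=(0.9471,-5.2309) cross=-23.604
θ=8°:   branch + wants cross > 0 → take C=(2.1483,6.3609) (cross=23.604)
θ=8°: ex = (C−B)/|BC| = (-0.1371,0.9906); ey = (-0.9906,-0.1371)
θ=8°: P = B + 2.78·ex + -3.05·ey = (5.6109,3.5894)
θ=45°: B = A + 3.00·(cos45°, sin45°) = (2.1213, 2.1213)
θ=45°: |BD| = 5.3199
θ=45°: circle(B,6.00) ∩ circle(D,8.00): a=0.0283, h=5.9999
θ=45°:   candidates: C₊=(4.5398,7.6123) cross=31.919; C₋=(-0.2452,-3.3923) cross=-31.919
θ=45°:   branch + wants cross > 0 → take C=(4.5398,7.6123) (cross=31.919)
θ=45°: ex = (C−B)/|BC| = (0.4031,0.9152); ey = (-0.9152,0.4031)
θ=45°: P = B + 2.78·ex + -3.05·ey = (6.0331,3.4361)

θ=8°: 5.61 3.59
θ=45°: 6.03 3.44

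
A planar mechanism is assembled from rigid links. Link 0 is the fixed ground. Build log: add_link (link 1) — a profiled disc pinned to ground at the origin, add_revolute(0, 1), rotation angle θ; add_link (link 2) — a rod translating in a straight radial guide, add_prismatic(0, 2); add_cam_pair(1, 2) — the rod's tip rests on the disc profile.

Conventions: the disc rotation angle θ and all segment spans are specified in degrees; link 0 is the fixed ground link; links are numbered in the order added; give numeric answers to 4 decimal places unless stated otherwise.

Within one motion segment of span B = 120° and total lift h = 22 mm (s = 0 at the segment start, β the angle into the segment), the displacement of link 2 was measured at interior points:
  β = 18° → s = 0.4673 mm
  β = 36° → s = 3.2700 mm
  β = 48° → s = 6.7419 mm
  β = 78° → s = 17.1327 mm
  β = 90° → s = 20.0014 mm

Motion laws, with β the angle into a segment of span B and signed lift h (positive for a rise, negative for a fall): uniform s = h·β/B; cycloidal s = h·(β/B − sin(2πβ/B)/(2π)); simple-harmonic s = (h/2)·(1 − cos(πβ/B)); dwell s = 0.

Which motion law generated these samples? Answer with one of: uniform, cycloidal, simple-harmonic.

candidates at β/B = r: uniform s = h·r (linear in β); cycloidal s = h·(r − sin(2πr)/(2π)); simple-harmonic s = (h/2)(1 − cos(πr))
β=18°: printed 0.4673 | uniform 3.3000, cycloidal 0.4673, simple-harmonic 1.1989
β=36°: printed 3.2700 | uniform 6.6000, cycloidal 3.2700, simple-harmonic 4.5344
β=48°: printed 6.7419 | uniform 8.8000, cycloidal 6.7419, simple-harmonic 7.6008
β=78°: printed 17.1327 | uniform 14.3000, cycloidal 17.1327, simple-harmonic 15.9939
β=90°: printed 20.0014 | uniform 16.5000, cycloidal 20.0014, simple-harmonic 18.7782
only one law matches every sample → cycloidal

cycloidal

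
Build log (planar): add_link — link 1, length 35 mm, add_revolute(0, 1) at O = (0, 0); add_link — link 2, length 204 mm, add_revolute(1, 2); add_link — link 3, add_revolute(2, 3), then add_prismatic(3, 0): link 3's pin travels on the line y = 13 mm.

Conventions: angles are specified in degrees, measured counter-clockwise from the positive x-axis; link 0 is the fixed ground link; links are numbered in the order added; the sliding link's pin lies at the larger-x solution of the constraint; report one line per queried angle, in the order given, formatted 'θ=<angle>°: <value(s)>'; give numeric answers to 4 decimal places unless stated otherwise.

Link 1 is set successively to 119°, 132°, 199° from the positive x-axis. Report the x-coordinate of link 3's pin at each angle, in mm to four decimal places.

geometry: r = 35 mm, L = 204 mm, e = 13 mm
θ=119°: crank pin P = (r cos θ, r sin θ) = (-16.968337, 30.611690)
θ=119°: h = r sin θ − e = 30.611690 − 13 = 17.611690
θ=119°: x = r cos θ + √(L² − h²) = -16.968337 + 203.238354 = 186.270017
θ=132°: crank pin P = (r cos θ, r sin θ) = (-23.419571, 26.010069)
θ=132°: h = r sin θ − e = 26.010069 − 13 = 13.010069
θ=132°: x = r cos θ + √(L² − h²) = -23.419571 + 203.584720 = 180.165149
θ=199°: crank pin P = (r cos θ, r sin θ) = (-33.093150, -11.394885)
θ=199°: h = r sin θ − e = -11.394885 − 13 = -24.394885
θ=199°: x = r cos θ + √(L² − h²) = -33.093150 + 202.536144 = 169.442994

θ=119°: 186.2700
θ=132°: 180.1651
θ=199°: 169.4430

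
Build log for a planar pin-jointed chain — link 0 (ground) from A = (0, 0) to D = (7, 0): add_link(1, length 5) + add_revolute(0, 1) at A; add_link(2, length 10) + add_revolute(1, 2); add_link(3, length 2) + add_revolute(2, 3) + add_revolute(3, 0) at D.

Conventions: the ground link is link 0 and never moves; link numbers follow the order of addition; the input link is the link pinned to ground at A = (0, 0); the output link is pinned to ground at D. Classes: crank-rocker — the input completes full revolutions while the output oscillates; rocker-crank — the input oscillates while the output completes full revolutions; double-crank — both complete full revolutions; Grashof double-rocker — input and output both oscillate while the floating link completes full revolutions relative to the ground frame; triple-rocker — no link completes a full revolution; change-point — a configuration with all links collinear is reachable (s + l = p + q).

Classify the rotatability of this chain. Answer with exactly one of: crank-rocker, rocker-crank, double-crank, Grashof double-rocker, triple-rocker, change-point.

lengths: ground=7, input=5, coupler=10, output=2
sorted: s=2 (shortest), l=10 (longest), p+q=12
s + l = 12 vs p + q = 12
s + l = p + q → change-point (collinear configuration reachable)

change-point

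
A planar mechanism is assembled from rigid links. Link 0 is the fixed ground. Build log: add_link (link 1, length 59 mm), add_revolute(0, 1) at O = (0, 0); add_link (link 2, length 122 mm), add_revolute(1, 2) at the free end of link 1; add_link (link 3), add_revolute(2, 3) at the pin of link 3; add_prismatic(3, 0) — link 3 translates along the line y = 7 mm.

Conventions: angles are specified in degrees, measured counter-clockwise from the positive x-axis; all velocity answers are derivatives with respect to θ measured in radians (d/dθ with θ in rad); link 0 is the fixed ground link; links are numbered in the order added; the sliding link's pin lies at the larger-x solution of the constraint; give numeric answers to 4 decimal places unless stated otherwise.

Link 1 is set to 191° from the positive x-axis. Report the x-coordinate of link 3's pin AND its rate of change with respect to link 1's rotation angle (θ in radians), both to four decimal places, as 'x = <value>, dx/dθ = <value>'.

geometry: r = 59 mm, L = 122 mm, e = 7 mm
crank pin P = (r cos θ, r sin θ) = (-57.916004, -11.257731)
h = r sin θ − e = -11.257731 − 7 = -18.257731
x = r cos θ + √(L² − h²) = -57.916004 + 120.626097 = 62.710093
dx/dθ = −r sin θ − h·r cos θ/√(L² − h²) (θ in radians; h = -18.257731) = 2.491677

x = 62.7101, dx/dθ = 2.4917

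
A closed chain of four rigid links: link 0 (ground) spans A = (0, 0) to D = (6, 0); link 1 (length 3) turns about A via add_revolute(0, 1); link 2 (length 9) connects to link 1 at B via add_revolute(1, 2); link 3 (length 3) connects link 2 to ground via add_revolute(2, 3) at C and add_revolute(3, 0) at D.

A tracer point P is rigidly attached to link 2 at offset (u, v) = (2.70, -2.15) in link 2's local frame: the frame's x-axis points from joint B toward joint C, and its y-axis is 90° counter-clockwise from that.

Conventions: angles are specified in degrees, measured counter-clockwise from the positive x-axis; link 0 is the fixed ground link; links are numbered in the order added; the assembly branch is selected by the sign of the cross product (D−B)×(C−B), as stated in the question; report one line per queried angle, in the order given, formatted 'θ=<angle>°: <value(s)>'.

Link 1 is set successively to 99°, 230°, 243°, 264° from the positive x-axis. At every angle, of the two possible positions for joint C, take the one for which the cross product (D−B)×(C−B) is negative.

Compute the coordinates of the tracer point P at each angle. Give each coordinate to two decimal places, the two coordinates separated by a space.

A=(0,0), D=(6.00,0)
θ=99°: B = A + 3.00·(cos99°, sin99°) = (-0.4693, 2.9631)
θ=99°: |BD| = 7.1156
θ=99°: circle(B,9.00) ∩ circle(D,3.00): a=8.6171, h=2.5972
θ=99°:   candidates: C₊=(8.4467,1.7360) cross=18.481; C₋=(6.2836,-2.9866) cross=-18.481
θ=99°:   branch - wants cross < 0 → take C=(6.2836,-2.9866) (cross=-18.481)
θ=99°: ex = (C−B)/|BC| = (0.7503,-0.6611); ey = (0.6611,0.7503)
θ=99°: P = B + 2.70·ex + -2.15·ey = (0.1353,-0.4350)
θ=230°: B = A + 3.00·(cos230°, sin230°) = (-1.9284, -2.2981)
θ=230°: |BD| = 8.2547
θ=230°: circle(B,9.00) ∩ circle(D,3.00): a=8.4885, h=2.9909
θ=230°:   candidates: C₊=(5.3919,2.9377) cross=24.689; C₋=(7.0572,-2.8075) cross=-24.689
θ=230°:   branch - wants cross < 0 → take C=(7.0572,-2.8075) (cross=-24.689)
θ=230°: ex = (C−B)/|BC| = (0.9984,-0.0566); ey = (0.0566,0.9984)
θ=230°: P = B + 2.70·ex + -2.15·ey = (0.6456,-4.5975)
θ=243°: B = A + 3.00·(cos243°, sin243°) = (-1.3620, -2.6730)
θ=243°: |BD| = 7.8322
θ=243°: circle(B,9.00) ∩ circle(D,3.00): a=8.5125, h=2.9218
θ=243°:   candidates: C₊=(5.6423,2.9786) cross=22.885; C₋=(7.6366,-2.5142) cross=-22.885
θ=243°:   branch - wants cross < 0 → take C=(7.6366,-2.5142) (cross=-22.885)
θ=243°: ex = (C−B)/|BC| = (0.9998,0.0176); ey = (-0.0176,0.9998)
θ=243°: P = B + 2.70·ex + -2.15·ey = (1.3755,-4.7751)
θ=264°: B = A + 3.00·(cos264°, sin264°) = (-0.3136, -2.9836)
θ=264°: |BD| = 6.9831
θ=264°: circle(B,9.00) ∩ circle(D,3.00): a=8.6469, h=2.4963
θ=264°:   candidates: C₊=(6.4377,2.9679) cross=17.432; C₋=(8.5709,-1.5461) cross=-17.432
θ=264°:   branch - wants cross < 0 → take C=(8.5709,-1.5461) (cross=-17.432)
θ=264°: ex = (C−B)/|BC| = (0.9872,0.1597); ey = (-0.1597,0.9872)
θ=264°: P = B + 2.70·ex + -2.15·ey = (2.6951,-4.6747)

θ=99°: 0.14 -0.44
θ=230°: 0.65 -4.60
θ=243°: 1.38 -4.78
θ=264°: 2.70 -4.67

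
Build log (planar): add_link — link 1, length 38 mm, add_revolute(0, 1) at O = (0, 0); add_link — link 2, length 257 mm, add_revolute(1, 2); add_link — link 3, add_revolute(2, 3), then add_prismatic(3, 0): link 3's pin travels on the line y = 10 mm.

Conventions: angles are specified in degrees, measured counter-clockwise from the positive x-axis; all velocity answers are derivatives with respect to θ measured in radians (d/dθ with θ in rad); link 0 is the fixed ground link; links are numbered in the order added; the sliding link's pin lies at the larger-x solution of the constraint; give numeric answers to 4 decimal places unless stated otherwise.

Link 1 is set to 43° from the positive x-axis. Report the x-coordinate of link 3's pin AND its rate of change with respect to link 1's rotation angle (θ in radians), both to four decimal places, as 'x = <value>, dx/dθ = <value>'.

geometry: r = 38 mm, L = 257 mm, e = 10 mm
crank pin P = (r cos θ, r sin θ) = (27.791441, 25.915938)
h = r sin θ − e = 25.915938 − 10 = 15.915938
x = r cos θ + √(L² − h²) = 27.791441 + 256.506692 = 284.298132
dx/dθ = −r sin θ − h·r cos θ/√(L² − h²) (θ in radians; h = 15.915938) = -27.640364

x = 284.2981, dx/dθ = -27.6404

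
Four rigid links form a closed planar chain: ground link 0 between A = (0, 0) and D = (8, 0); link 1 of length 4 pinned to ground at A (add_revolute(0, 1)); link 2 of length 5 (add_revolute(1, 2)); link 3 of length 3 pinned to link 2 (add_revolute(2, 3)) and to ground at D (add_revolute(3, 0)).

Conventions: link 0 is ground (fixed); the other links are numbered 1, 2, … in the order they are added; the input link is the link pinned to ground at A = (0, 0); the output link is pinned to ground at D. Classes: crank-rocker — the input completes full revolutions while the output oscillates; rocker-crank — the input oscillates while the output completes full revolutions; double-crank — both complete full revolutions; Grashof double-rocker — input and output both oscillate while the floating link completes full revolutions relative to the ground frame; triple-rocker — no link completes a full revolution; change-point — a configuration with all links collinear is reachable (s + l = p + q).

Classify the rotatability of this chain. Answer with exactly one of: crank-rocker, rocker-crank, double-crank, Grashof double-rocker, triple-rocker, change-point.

lengths: ground=8, input=4, coupler=5, output=3
sorted: s=3 (shortest), l=8 (longest), p+q=9
s + l = 11 vs p + q = 9
s + l > p + q → non-Grashof → no link fully rotates → triple-rocker

triple-rocker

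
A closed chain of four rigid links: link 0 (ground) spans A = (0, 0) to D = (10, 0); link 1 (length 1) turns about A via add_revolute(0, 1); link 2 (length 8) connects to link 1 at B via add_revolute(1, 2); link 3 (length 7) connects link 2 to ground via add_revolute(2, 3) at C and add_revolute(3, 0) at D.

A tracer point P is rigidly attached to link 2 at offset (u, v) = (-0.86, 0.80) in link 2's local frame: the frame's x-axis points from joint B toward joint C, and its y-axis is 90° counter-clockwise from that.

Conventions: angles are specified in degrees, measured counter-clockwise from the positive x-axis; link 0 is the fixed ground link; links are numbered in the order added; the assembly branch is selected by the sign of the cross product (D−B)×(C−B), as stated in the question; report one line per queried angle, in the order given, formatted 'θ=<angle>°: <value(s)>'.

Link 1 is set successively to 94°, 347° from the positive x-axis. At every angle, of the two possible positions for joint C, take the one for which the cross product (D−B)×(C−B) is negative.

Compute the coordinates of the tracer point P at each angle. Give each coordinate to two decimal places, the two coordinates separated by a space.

A=(0,0), D=(10.00,0)
θ=94°: B = A + 1.00·(cos94°, sin94°) = (-0.0698, 0.9976)
θ=94°: |BD| = 10.1190
θ=94°: circle(B,8.00) ∩ circle(D,7.00): a=5.8007, h=5.5093
θ=94°:   candidates: C₊=(6.2458,5.9081) cross=55.748; C₋=(5.1596,-5.0567) cross=-55.748
θ=94°:   branch - wants cross < 0 → take C=(5.1596,-5.0567) (cross=-55.748)
θ=94°: ex = (C−B)/|BC| = (0.6537,-0.7568); ey = (0.7568,0.6537)
θ=94°: P = B + -0.86·ex + 0.80·ey = (-0.0265,2.1713)
θ=347°: B = A + 1.00·(cos347°, sin347°) = (0.9744, -0.2250)
θ=347°: |BD| = 9.0284
θ=347°: circle(B,8.00) ∩ circle(D,7.00): a=5.3449, h=5.9525
θ=347°:   candidates: C₊=(6.1693,5.8588) cross=53.741; C₋=(6.4659,-6.0424) cross=-53.741
θ=347°:   branch - wants cross < 0 → take C=(6.4659,-6.0424) (cross=-53.741)
θ=347°: ex = (C−B)/|BC| = (0.6864,-0.7272); ey = (0.7272,0.6864)
θ=347°: P = B + -0.86·ex + 0.80·ey = (0.9658,0.9496)

θ=94°: -0.03 2.17
θ=347°: 0.97 0.95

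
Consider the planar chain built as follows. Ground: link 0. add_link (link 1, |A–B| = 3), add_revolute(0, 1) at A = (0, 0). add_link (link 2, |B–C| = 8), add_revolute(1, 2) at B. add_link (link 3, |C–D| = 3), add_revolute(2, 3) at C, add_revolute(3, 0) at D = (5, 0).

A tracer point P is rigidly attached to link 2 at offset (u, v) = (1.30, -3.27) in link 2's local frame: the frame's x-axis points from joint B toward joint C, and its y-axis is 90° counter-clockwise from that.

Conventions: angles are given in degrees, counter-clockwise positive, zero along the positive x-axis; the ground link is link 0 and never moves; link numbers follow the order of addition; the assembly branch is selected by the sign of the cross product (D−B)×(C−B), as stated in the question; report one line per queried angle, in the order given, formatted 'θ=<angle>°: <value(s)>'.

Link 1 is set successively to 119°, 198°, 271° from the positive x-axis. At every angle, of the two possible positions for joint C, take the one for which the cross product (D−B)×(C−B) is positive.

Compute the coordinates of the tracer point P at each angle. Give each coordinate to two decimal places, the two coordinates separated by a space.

A=(0,0), D=(5.00,0)
θ=119°: B = A + 3.00·(cos119°, sin119°) = (-1.4544, 2.6239)
θ=119°: |BD| = 6.9674
θ=119°: circle(B,8.00) ∩ circle(D,3.00): a=7.4307, h=2.9640
θ=119°:   candidates: C₊=(6.5454,2.5713) cross=20.651; C₋=(4.3130,-2.9203) cross=-20.651
θ=119°:   branch + wants cross > 0 → take C=(6.5454,2.5713) (cross=20.651)
θ=119°: ex = (C−B)/|BC| = (1.0000,-0.0066); ey = (0.0066,1.0000)
θ=119°: P = B + 1.30·ex + -3.27·ey = (-0.1759,-0.6546)
θ=198°: B = A + 3.00·(cos198°, sin198°) = (-2.8532, -0.9271)
θ=198°: |BD| = 7.9077
θ=198°: circle(B,8.00) ∩ circle(D,3.00): a=7.4315, h=2.9620
θ=198°:   candidates: C₊=(4.1798,2.8857) cross=23.422; C₋=(4.8743,-2.9974) cross=-23.422
θ=198°:   branch + wants cross > 0 → take C=(4.1798,2.8857) (cross=23.422)
θ=198°: ex = (C−B)/|BC| = (0.8791,0.4766); ey = (-0.4766,0.8791)
θ=198°: P = B + 1.30·ex + -3.27·ey = (-0.1518,-3.1822)
θ=271°: B = A + 3.00·(cos271°, sin271°) = (0.0524, -2.9995)
θ=271°: |BD| = 5.7859
θ=271°: circle(B,8.00) ∩ circle(D,3.00): a=7.6459, h=2.3538
θ=271°:   candidates: C₊=(5.3703,2.9771) cross=13.619; C₋=(7.8108,-1.0485) cross=-13.619
θ=271°:   branch + wants cross > 0 → take C=(5.3703,2.9771) (cross=13.619)
θ=271°: ex = (C−B)/|BC| = (0.6647,0.7471); ey = (-0.7471,0.6647)
θ=271°: P = B + 1.30·ex + -3.27·ey = (3.3595,-4.2020)

θ=119°: -0.18 -0.65
θ=198°: -0.15 -3.18
θ=271°: 3.36 -4.20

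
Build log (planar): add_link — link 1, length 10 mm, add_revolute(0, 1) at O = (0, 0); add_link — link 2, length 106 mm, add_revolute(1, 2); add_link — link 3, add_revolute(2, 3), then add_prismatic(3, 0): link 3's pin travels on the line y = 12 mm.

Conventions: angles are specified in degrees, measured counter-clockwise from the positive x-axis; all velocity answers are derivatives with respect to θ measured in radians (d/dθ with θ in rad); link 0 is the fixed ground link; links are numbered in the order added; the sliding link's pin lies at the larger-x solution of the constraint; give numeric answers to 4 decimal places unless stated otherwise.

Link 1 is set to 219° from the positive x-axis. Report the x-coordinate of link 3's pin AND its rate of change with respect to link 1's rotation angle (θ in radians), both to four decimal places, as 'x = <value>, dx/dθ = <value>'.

geometry: r = 10 mm, L = 106 mm, e = 12 mm
crank pin P = (r cos θ, r sin θ) = (-7.771460, -6.293204)
h = r sin θ − e = -6.293204 − 12 = -18.293204
x = r cos θ + √(L² − h²) = -7.771460 + 104.409572 = 96.638112
dx/dθ = −r sin θ − h·r cos θ/√(L² − h²) (θ in radians; h = -18.293204) = 4.931596

x = 96.6381, dx/dθ = 4.9316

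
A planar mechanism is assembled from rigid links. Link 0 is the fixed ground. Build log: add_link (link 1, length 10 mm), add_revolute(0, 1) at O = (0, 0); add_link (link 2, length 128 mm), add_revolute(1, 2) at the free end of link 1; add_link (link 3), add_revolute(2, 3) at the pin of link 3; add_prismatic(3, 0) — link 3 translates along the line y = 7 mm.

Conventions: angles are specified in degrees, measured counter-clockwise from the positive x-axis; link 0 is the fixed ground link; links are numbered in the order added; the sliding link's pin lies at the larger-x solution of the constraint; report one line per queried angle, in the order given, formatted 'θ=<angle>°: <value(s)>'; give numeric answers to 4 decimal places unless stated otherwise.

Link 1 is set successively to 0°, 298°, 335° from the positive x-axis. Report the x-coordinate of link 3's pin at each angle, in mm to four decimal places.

geometry: r = 10 mm, L = 128 mm, e = 7 mm
θ=0°: crank pin P = (r cos θ, r sin θ) = (10.000000, 0.000000)
θ=0°: h = r sin θ − e = 0.000000 − 7 = -7.000000
θ=0°: x = r cos θ + √(L² − h²) = 10.000000 + 127.808450 = 137.808450
θ=298°: crank pin P = (r cos θ, r sin θ) = (4.694716, -8.829476)
θ=298°: h = r sin θ − e = -8.829476 − 7 = -15.829476
θ=298°: x = r cos θ + √(L² − h²) = 4.694716 + 127.017431 = 131.712146
θ=335°: crank pin P = (r cos θ, r sin θ) = (9.063078, -4.226183)
θ=335°: h = r sin θ − e = -4.226183 − 7 = -11.226183
θ=335°: x = r cos θ + √(L² − h²) = 9.063078 + 127.506756 = 136.569834

θ=0°: 137.8085
θ=298°: 131.7121
θ=335°: 136.5698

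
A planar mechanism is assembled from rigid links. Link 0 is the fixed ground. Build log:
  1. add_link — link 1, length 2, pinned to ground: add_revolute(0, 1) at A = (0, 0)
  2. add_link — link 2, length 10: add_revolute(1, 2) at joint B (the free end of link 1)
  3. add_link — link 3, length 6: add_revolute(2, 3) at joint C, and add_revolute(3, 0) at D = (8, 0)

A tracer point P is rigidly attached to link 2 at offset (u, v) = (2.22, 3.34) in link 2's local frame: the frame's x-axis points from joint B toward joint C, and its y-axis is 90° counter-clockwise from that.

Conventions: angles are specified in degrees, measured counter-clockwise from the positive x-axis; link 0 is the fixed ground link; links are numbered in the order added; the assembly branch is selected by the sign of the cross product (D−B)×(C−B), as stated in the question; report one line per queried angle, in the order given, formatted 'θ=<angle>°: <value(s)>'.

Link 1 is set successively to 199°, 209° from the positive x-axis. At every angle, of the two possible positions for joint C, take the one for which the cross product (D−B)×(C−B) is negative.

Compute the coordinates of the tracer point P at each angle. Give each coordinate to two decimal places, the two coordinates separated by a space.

A=(0,0), D=(8.00,0)
θ=199°: B = A + 2.00·(cos199°, sin199°) = (-1.8910, -0.6511)
θ=199°: |BD| = 9.9124
θ=199°: circle(B,10.00) ∩ circle(D,6.00): a=8.1845, h=5.7458
θ=199°:   candidates: C₊=(5.8983,5.6199) cross=56.955; C₋=(6.6532,-5.8469) cross=-56.955
θ=199°:   branch - wants cross < 0 → take C=(6.6532,-5.8469) (cross=-56.955)
θ=199°: ex = (C−B)/|BC| = (0.8544,-0.5196); ey = (0.5196,0.8544)
θ=199°: P = B + 2.22·ex + 3.34·ey = (1.7412,1.0492)
θ=209°: B = A + 2.00·(cos209°, sin209°) = (-1.7492, -0.9696)
θ=209°: |BD| = 9.7973
θ=209°: circle(B,10.00) ∩ circle(D,6.00): a=8.1649, h=5.7736
θ=209°:   candidates: C₊=(5.8041,5.5837) cross=56.566; C₋=(6.9469,-5.9069) cross=-56.566
θ=209°:   branch - wants cross < 0 → take C=(6.9469,-5.9069) (cross=-56.566)
θ=209°: ex = (C−B)/|BC| = (0.8696,-0.4937); ey = (0.4937,0.8696)
θ=209°: P = B + 2.22·ex + 3.34·ey = (1.8304,0.8388)

θ=199°: 1.74 1.05
θ=209°: 1.83 0.84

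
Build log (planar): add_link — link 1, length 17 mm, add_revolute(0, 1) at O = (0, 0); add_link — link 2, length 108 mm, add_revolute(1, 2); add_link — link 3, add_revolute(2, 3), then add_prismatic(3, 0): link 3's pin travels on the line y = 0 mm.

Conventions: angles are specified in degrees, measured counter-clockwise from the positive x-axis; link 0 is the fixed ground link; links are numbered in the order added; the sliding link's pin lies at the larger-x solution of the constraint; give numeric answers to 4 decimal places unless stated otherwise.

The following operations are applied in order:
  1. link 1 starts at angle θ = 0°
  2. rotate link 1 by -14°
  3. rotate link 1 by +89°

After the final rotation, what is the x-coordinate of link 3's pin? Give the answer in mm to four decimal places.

geometry: r = 17 mm, L = 108 mm, e = 0 mm; θ starts at 0°
rotate link 1 by -14°: θ ← 0° -14° = -14°
rotate link 1 by +89°: θ ← -14° +89° = 75°
crank pin P = (r cos θ, r sin θ) = (4.399924, 16.420739)
h = r sin θ − e = 16.420739 − 0 = 16.420739
x = r cos θ + √(L² − h²) = 4.399924 + 106.744364 = 111.144288

111.1443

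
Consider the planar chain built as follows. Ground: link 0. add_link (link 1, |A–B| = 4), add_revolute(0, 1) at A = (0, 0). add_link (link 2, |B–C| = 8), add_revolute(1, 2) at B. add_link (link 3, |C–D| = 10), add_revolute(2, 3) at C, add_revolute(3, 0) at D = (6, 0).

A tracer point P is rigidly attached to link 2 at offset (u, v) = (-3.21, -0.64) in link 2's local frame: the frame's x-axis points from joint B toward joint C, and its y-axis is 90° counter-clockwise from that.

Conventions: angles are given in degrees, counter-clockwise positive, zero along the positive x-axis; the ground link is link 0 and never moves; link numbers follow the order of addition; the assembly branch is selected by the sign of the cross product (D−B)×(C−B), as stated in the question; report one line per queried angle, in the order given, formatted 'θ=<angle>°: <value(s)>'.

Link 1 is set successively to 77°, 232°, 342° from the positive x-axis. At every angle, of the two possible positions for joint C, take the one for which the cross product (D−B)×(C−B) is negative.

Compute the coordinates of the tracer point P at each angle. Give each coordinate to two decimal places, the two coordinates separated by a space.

A=(0,0), D=(6.00,0)
θ=77°: B = A + 4.00·(cos77°, sin77°) = (0.8998, 3.8975)
θ=77°: |BD| = 6.4189
θ=77°: circle(B,8.00) ∩ circle(D,10.00): a=0.4052, h=7.9897
θ=77°:   candidates: C₊=(6.0731,9.9997) cross=51.285; C₋=(-3.6295,-2.6969) cross=-51.285
θ=77°:   branch - wants cross < 0 → take C=(-3.6295,-2.6969) (cross=-51.285)
θ=77°: ex = (C−B)/|BC| = (-0.5662,-0.8243); ey = (0.8243,-0.5662)
θ=77°: P = B + -3.21·ex + -0.64·ey = (2.1896,6.9058)
θ=232°: B = A + 4.00·(cos232°, sin232°) = (-2.4626, -3.1520)
θ=232°: |BD| = 9.0306
θ=232°: circle(B,8.00) ∩ circle(D,10.00): a=2.5221, h=7.5920
θ=232°:   candidates: C₊=(-2.7491,4.8428) cross=68.561; C₋=(2.5507,-9.3863) cross=-68.561
θ=232°:   branch - wants cross < 0 → take C=(2.5507,-9.3863) (cross=-68.561)
θ=232°: ex = (C−B)/|BC| = (0.6267,-0.7793); ey = (0.7793,0.6267)
θ=232°: P = B + -3.21·ex + -0.64·ey = (-4.9730,-1.0516)
θ=342°: B = A + 4.00·(cos342°, sin342°) = (3.8042, -1.2361)
θ=342°: |BD| = 2.5198
θ=342°: circle(B,8.00) ∩ circle(D,10.00): a=-5.8836, h=5.4206
θ=342°:   candidates: C₊=(-3.9819,0.6014) cross=13.659; C₋=(1.3362,-8.8459) cross=-13.659
θ=342°:   branch - wants cross < 0 → take C=(1.3362,-8.8459) (cross=-13.659)
θ=342°: ex = (C−B)/|BC| = (-0.3085,-0.9512); ey = (0.9512,-0.3085)
θ=342°: P = B + -3.21·ex + -0.64·ey = (4.1857,2.0148)

θ=77°: 2.19 6.91
θ=232°: -4.97 -1.05
θ=342°: 4.19 2.01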